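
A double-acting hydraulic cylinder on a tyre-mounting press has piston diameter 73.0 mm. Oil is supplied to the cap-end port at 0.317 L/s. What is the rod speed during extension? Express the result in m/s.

v ≈ 0.0757 m/s

Cap-side area A_cap = π/4 × (73.0 mm)² = 4185 mm^2
v = Q / A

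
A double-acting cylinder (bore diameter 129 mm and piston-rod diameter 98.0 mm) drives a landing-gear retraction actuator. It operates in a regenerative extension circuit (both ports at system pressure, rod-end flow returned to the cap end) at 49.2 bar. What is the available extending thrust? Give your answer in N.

With equal pressure on both faces, forces on the annular region cancel; the net push is pressure × rod cross-section.
Rod cross-section A_rod = π/4 × (98.0 mm)² = 7543 mm^2
F = P × A_rod

F ≈ 37100 N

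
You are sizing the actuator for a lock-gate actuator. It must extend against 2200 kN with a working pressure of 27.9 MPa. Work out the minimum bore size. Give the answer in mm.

D ≈ 317 mm

Extension force acts on the full piston face: F = P × (π/4)D².
D = √(4F / (πP)) = √(4 × 2200 kN / (π × 27.9 MPa))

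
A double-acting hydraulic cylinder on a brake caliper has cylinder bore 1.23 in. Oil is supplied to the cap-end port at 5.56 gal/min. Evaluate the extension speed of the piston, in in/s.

Cap-side area A_cap = π/4 × (1.23 in)² = 1.188 in^2
v = Q / A

v ≈ 18.0 in/s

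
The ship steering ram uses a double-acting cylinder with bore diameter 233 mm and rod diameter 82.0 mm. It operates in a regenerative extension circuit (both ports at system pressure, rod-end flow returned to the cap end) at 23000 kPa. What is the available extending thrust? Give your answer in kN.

F ≈ 121 kN

With equal pressure on both faces, forces on the annular region cancel; the net push is pressure × rod cross-section.
Rod cross-section A_rod = π/4 × (82.0 mm)² = 5281 mm^2
F = P × A_rod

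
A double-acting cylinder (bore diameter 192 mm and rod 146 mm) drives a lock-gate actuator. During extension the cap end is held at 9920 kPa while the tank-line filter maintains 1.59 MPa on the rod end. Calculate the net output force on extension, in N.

Cap-side area A_cap = π/4 × (192 mm)² = 28950 mm^2
Rod-side annular area A_ann = π/4 × (192² − 146²) = 12210 mm^2
Net thrust = P_cap·A_cap − P_rod·A_ann = 2.872e5 N − 19420 N

F ≈ 2.68e5 N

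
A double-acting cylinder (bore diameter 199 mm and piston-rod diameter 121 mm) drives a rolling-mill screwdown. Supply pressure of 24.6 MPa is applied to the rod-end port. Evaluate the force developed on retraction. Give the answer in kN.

F ≈ 482 kN

Rod-side annular area A_ann = π/4 × (199² − 121²) = 19600 mm^2
On retraction the pressure acts on the annular area (bore minus rod).
F = P × A_ann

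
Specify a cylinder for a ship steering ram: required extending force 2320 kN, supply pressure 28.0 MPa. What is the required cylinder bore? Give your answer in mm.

D ≈ 325 mm

Extension force acts on the full piston face: F = P × (π/4)D².
D = √(4F / (πP)) = √(4 × 2320 kN / (π × 28.0 MPa))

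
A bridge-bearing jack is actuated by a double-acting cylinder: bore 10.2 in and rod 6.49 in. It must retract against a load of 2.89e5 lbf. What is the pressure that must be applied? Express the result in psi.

P ≈ 5940 psi

Rod-side annular area A_ann = π/4 × (10.2² − 6.49²) = 48.63 in^2
Retraction: pressure acts on the annular area.
P = F / A = 2.89e5 lbf / A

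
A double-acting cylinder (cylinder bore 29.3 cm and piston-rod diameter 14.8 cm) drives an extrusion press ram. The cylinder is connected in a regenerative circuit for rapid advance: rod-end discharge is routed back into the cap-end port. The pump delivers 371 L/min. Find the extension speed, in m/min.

In regeneration the rod-end outflow joins the pump flow into the cap end, so the net volume the pump must supply per unit advance equals the rod cross-section area.
Rod cross-section A_rod = π/4 × (14.8 cm)² = 172.0 cm^2
v = Q_pump / A_rod

v ≈ 21.6 m/min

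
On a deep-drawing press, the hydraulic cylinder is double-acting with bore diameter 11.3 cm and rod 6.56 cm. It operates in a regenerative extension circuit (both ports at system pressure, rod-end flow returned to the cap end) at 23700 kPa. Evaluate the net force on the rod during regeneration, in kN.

F ≈ 80.1 kN

With equal pressure on both faces, forces on the annular region cancel; the net push is pressure × rod cross-section.
Rod cross-section A_rod = π/4 × (6.56 cm)² = 33.80 cm^2
F = P × A_rod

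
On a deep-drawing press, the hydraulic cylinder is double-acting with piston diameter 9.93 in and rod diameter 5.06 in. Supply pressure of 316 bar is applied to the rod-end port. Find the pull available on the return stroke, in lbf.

F ≈ 2.63e5 lbf

Rod-side annular area A_ann = π/4 × (9.93² − 5.06²) = 57.34 in^2
On retraction the pressure acts on the annular area (bore minus rod).
F = P × A_ann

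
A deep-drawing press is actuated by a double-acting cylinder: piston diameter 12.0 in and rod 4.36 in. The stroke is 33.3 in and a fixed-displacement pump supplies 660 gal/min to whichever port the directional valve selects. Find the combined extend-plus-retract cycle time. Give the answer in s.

t ≈ 2.77 s

Cap-side area A_cap = π/4 × (12.0 in)² = 113.1 in^2
Rod-side annular area A_ann = π/4 × (12.0² − 4.36²) = 98.17 in^2
t_ext = A_cap·L/Q = 1.482 s
t_ret = A_ann·L/Q = 1.286 s
t_cycle = t_ext + t_ret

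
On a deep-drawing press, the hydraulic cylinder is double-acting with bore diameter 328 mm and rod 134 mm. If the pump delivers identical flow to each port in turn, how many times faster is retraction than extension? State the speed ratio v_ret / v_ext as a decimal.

v_ret/v_ext ≈ 1.20

Cap-side area A_cap = π/4 × (328 mm)² = 84500 mm^2
Rod-side annular area A_ann = π/4 × (328² − 134²) = 70390 mm^2
For equal Q, v ∝ 1/A, so v_ret/v_ext = A_cap/A_ann.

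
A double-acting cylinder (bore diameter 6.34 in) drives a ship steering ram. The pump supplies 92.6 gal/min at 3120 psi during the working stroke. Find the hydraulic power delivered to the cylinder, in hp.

Hydraulic power = P × Q

W ≈ 169 hp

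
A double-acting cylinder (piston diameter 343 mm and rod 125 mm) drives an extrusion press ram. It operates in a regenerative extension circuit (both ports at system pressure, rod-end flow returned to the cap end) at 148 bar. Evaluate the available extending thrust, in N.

F ≈ 1.82e5 N

With equal pressure on both faces, forces on the annular region cancel; the net push is pressure × rod cross-section.
Rod cross-section A_rod = π/4 × (125 mm)² = 12270 mm^2
F = P × A_rod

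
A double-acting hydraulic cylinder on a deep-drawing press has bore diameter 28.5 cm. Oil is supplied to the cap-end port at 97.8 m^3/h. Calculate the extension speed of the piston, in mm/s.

v ≈ 426 mm/s

Cap-side area A_cap = π/4 × (28.5 cm)² = 637.9 cm^2
v = Q / A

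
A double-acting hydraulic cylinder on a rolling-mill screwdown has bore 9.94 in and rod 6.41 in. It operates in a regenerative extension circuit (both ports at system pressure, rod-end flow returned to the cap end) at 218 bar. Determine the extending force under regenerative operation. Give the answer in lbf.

F ≈ 1.02e5 lbf

With equal pressure on both faces, forces on the annular region cancel; the net push is pressure × rod cross-section.
Rod cross-section A_rod = π/4 × (6.41 in)² = 32.27 in^2
F = P × A_rod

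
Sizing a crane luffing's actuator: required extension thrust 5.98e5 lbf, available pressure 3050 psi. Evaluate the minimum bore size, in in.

D ≈ 15.8 in

Extension force acts on the full piston face: F = P × (π/4)D².
D = √(4F / (πP)) = √(4 × 5.98e5 lbf / (π × 3050 psi))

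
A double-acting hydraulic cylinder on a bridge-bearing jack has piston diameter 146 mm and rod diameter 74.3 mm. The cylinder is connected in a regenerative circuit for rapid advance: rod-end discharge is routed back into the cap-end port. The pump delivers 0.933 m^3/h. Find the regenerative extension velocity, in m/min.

v ≈ 3.59 m/min

In regeneration the rod-end outflow joins the pump flow into the cap end, so the net volume the pump must supply per unit advance equals the rod cross-section area.
Rod cross-section A_rod = π/4 × (74.3 mm)² = 4336 mm^2
v = Q_pump / A_rod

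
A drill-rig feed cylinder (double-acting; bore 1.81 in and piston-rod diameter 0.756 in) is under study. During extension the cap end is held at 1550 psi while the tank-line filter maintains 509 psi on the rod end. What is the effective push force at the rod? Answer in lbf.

F ≈ 2910 lbf

Cap-side area A_cap = π/4 × (1.81 in)² = 2.573 in^2
Rod-side annular area A_ann = π/4 × (1.81² − 0.756²) = 2.124 in^2
Net thrust = P_cap·A_cap − P_rod·A_ann = 3988 lbf − 1081 lbf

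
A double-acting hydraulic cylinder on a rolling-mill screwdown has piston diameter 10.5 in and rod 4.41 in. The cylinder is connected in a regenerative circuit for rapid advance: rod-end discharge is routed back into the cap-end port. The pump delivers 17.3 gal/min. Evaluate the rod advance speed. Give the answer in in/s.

In regeneration the rod-end outflow joins the pump flow into the cap end, so the net volume the pump must supply per unit advance equals the rod cross-section area.
Rod cross-section A_rod = π/4 × (4.41 in)² = 15.27 in^2
v = Q_pump / A_rod

v ≈ 4.36 in/s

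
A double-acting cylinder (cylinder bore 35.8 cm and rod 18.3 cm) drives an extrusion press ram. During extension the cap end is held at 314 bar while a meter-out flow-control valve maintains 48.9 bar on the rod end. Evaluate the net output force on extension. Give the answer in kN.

Cap-side area A_cap = π/4 × (35.8 cm)² = 1007 cm^2
Rod-side annular area A_ann = π/4 × (35.8² − 18.3²) = 743.6 cm^2
Net thrust = P_cap·A_cap − P_rod·A_ann = 3161 kN − 363.6 kN

F ≈ 2800 kN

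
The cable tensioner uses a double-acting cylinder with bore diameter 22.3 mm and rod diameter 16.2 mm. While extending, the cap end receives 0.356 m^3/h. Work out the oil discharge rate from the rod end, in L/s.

Q_out ≈ 0.0467 L/s

Cap-side area A_cap = π/4 × (22.3 mm)² = 390.6 mm^2
Rod-side annular area A_ann = π/4 × (22.3² − 16.2²) = 184.5 mm^2
Piston speed v = Q_in/A_cap; rod-end outflow Q_out = v × A_ann = Q_in × A_ann/A_cap.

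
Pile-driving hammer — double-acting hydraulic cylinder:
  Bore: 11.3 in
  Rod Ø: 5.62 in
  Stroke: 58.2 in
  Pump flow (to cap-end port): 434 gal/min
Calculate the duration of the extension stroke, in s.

Cap-side area A_cap = π/4 × (11.3 in)² = 100.3 in^2
Swept volume V = A × L; t = V / Q = A·L / Q

t ≈ 3.49 s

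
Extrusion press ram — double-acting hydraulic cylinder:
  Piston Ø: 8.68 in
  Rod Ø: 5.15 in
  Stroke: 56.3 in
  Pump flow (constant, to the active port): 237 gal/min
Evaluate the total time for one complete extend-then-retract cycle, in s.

t ≈ 6.02 s

Cap-side area A_cap = π/4 × (8.68 in)² = 59.17 in^2
Rod-side annular area A_ann = π/4 × (8.68² − 5.15²) = 38.34 in^2
t_ext = A_cap·L/Q = 3.651 s
t_ret = A_ann·L/Q = 2.366 s
t_cycle = t_ext + t_ret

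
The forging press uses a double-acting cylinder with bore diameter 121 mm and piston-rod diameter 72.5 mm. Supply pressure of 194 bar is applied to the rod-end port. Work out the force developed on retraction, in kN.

Rod-side annular area A_ann = π/4 × (121² − 72.5²) = 7371 mm^2
On retraction the pressure acts on the annular area (bore minus rod).
F = P × A_ann

F ≈ 143 kN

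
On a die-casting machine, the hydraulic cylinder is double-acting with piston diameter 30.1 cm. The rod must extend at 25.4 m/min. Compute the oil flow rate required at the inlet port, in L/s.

Q ≈ 30.1 L/s

Cap-side area A_cap = π/4 × (30.1 cm)² = 711.6 cm^2
Q = A × v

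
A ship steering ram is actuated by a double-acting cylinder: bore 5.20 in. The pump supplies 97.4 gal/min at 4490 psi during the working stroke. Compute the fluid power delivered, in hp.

Hydraulic power = P × Q

W ≈ 255 hp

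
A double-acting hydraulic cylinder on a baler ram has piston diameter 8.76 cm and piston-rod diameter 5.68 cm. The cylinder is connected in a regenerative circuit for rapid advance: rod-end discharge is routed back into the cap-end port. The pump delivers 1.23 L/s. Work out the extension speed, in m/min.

In regeneration the rod-end outflow joins the pump flow into the cap end, so the net volume the pump must supply per unit advance equals the rod cross-section area.
Rod cross-section A_rod = π/4 × (5.68 cm)² = 25.34 cm^2
v = Q_pump / A_rod

v ≈ 29.1 m/min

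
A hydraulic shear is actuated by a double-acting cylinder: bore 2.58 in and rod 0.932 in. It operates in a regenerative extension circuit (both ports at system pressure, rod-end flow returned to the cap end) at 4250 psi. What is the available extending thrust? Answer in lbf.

F ≈ 2900 lbf

With equal pressure on both faces, forces on the annular region cancel; the net push is pressure × rod cross-section.
Rod cross-section A_rod = π/4 × (0.932 in)² = 0.6822 in^2
F = P × A_rod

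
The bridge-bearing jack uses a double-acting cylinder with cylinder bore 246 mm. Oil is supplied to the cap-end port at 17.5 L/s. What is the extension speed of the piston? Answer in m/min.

Cap-side area A_cap = π/4 × (246 mm)² = 47530 mm^2
v = Q / A

v ≈ 22.1 m/min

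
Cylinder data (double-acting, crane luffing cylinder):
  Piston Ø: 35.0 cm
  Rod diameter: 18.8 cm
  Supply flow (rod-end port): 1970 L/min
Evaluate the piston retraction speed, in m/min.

v ≈ 28.8 m/min

Rod-side annular area A_ann = π/4 × (35.0² − 18.8²) = 684.5 cm^2
Flow into the rod-end port fills the annular volume.
v = Q / A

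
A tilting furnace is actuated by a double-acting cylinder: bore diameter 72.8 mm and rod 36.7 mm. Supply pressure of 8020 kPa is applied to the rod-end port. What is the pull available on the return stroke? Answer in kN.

Rod-side annular area A_ann = π/4 × (72.8² − 36.7²) = 3105 mm^2
On retraction the pressure acts on the annular area (bore minus rod).
F = P × A_ann

F ≈ 24.9 kN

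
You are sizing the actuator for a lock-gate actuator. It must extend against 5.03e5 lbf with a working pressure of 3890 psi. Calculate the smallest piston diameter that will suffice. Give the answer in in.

Extension force acts on the full piston face: F = P × (π/4)D².
D = √(4F / (πP)) = √(4 × 5.03e5 lbf / (π × 3890 psi))

D ≈ 12.8 in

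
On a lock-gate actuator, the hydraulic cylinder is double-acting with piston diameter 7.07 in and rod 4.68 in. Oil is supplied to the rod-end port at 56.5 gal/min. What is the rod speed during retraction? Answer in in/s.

v ≈ 9.86 in/s

Rod-side annular area A_ann = π/4 × (7.07² − 4.68²) = 22.06 in^2
Flow into the rod-end port fills the annular volume.
v = Q / A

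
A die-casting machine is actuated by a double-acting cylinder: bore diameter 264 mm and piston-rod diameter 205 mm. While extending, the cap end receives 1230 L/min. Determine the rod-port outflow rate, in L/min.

Q_out ≈ 488 L/min

Cap-side area A_cap = π/4 × (264 mm)² = 54740 mm^2
Rod-side annular area A_ann = π/4 × (264² − 205²) = 21730 mm^2
Piston speed v = Q_in/A_cap; rod-end outflow Q_out = v × A_ann = Q_in × A_ann/A_cap.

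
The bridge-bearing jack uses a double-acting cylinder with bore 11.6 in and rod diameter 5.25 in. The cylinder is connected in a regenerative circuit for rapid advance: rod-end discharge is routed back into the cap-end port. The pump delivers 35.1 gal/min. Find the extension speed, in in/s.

In regeneration the rod-end outflow joins the pump flow into the cap end, so the net volume the pump must supply per unit advance equals the rod cross-section area.
Rod cross-section A_rod = π/4 × (5.25 in)² = 21.65 in^2
v = Q_pump / A_rod

v ≈ 6.24 in/s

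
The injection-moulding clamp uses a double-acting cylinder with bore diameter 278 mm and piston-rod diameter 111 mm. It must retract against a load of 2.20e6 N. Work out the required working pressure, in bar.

P ≈ 431 bar

Rod-side annular area A_ann = π/4 × (278² − 111²) = 51020 mm^2
Retraction: pressure acts on the annular area.
P = F / A = 2.20e6 N / A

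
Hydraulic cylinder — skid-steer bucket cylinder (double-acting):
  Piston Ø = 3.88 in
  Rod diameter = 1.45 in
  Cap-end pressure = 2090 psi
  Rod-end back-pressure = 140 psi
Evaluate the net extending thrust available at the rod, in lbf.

Cap-side area A_cap = π/4 × (3.88 in)² = 11.82 in^2
Rod-side annular area A_ann = π/4 × (3.88² − 1.45²) = 10.17 in^2
Net thrust = P_cap·A_cap − P_rod·A_ann = 24710 lbf − 1424 lbf

F ≈ 23300 lbf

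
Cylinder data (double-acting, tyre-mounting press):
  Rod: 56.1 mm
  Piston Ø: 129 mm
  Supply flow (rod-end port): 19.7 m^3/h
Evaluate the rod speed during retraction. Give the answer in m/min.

v ≈ 31.0 m/min

Rod-side annular area A_ann = π/4 × (129² − 56.1²) = 10600 mm^2
Flow into the rod-end port fills the annular volume.
v = Q / A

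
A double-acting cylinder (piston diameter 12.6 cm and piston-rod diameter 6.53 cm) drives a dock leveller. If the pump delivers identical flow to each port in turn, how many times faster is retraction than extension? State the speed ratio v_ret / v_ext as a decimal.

v_ret/v_ext ≈ 1.37

Cap-side area A_cap = π/4 × (12.6 cm)² = 124.7 cm^2
Rod-side annular area A_ann = π/4 × (12.6² − 6.53²) = 91.20 cm^2
For equal Q, v ∝ 1/A, so v_ret/v_ext = A_cap/A_ann.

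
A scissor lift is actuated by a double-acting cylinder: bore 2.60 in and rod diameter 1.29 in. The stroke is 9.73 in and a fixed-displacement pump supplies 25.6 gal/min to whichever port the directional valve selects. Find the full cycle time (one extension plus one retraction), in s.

Cap-side area A_cap = π/4 × (2.60 in)² = 5.309 in^2
Rod-side annular area A_ann = π/4 × (2.60² − 1.29²) = 4.002 in^2
t_ext = A_cap·L/Q = 0.5241 s
t_ret = A_ann·L/Q = 0.3951 s
t_cycle = t_ext + t_ret

t ≈ 0.919 s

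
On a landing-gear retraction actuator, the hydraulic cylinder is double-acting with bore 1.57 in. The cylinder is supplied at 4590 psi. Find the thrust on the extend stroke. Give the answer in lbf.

Cap-side area A_cap = π/4 × (1.57 in)² = 1.936 in^2
F = P × A_cap = 4590 psi × A_cap

F ≈ 8890 lbf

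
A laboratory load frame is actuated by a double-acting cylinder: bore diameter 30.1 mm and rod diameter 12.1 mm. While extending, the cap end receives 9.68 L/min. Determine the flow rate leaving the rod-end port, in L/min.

Cap-side area A_cap = π/4 × (30.1 mm)² = 711.6 mm^2
Rod-side annular area A_ann = π/4 × (30.1² − 12.1²) = 596.6 mm^2
Piston speed v = Q_in/A_cap; rod-end outflow Q_out = v × A_ann = Q_in × A_ann/A_cap.

Q_out ≈ 8.12 L/min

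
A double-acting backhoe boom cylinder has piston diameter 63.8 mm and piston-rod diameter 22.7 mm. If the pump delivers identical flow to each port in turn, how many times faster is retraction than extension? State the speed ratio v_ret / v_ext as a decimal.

Cap-side area A_cap = π/4 × (63.8 mm)² = 3197 mm^2
Rod-side annular area A_ann = π/4 × (63.8² − 22.7²) = 2792 mm^2
For equal Q, v ∝ 1/A, so v_ret/v_ext = A_cap/A_ann.

v_ret/v_ext ≈ 1.14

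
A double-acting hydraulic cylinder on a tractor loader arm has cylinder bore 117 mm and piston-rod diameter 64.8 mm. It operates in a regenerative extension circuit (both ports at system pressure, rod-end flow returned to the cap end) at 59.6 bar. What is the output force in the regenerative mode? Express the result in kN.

F ≈ 19.7 kN

With equal pressure on both faces, forces on the annular region cancel; the net push is pressure × rod cross-section.
Rod cross-section A_rod = π/4 × (64.8 mm)² = 3298 mm^2
F = P × A_rod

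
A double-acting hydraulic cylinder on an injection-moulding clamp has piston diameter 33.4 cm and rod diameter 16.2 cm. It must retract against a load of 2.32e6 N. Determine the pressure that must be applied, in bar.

Rod-side annular area A_ann = π/4 × (33.4² − 16.2²) = 670.0 cm^2
Retraction: pressure acts on the annular area.
P = F / A = 2.32e6 N / A

P ≈ 346 bar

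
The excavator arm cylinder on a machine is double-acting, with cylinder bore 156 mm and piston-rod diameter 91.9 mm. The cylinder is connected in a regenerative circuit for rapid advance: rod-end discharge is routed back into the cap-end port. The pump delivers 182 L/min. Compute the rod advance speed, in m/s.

In regeneration the rod-end outflow joins the pump flow into the cap end, so the net volume the pump must supply per unit advance equals the rod cross-section area.
Rod cross-section A_rod = π/4 × (91.9 mm)² = 6633 mm^2
v = Q_pump / A_rod

v ≈ 0.457 m/s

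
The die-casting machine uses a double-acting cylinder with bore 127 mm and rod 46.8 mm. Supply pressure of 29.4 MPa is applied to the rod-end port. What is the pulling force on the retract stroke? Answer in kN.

Rod-side annular area A_ann = π/4 × (127² − 46.8²) = 10950 mm^2
On retraction the pressure acts on the annular area (bore minus rod).
F = P × A_ann

F ≈ 322 kN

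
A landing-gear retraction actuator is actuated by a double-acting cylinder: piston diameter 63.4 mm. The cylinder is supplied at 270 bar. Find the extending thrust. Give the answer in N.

Cap-side area A_cap = π/4 × (63.4 mm)² = 3157 mm^2
F = P × A_cap = 270 bar × A_cap

F ≈ 85200 N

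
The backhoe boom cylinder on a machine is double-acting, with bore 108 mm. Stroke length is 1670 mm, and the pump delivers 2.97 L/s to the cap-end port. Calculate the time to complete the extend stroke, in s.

Cap-side area A_cap = π/4 × (108 mm)² = 9161 mm^2
Swept volume V = A × L; t = V / Q = A·L / Q

t ≈ 5.15 s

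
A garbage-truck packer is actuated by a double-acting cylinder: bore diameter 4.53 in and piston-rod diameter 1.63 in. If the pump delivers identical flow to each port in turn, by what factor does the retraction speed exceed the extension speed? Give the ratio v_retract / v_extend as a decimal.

Cap-side area A_cap = π/4 × (4.53 in)² = 16.12 in^2
Rod-side annular area A_ann = π/4 × (4.53² − 1.63²) = 14.03 in^2
For equal Q, v ∝ 1/A, so v_ret/v_ext = A_cap/A_ann.

v_ret/v_ext ≈ 1.15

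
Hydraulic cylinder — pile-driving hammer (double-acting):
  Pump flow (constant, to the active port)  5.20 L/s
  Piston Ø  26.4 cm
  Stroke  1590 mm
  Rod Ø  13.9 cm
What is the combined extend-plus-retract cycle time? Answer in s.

Cap-side area A_cap = π/4 × (26.4 cm)² = 547.4 cm^2
Rod-side annular area A_ann = π/4 × (26.4² − 13.9²) = 395.6 cm^2
t_ext = A_cap·L/Q = 16.74 s
t_ret = A_ann·L/Q = 12.10 s
t_cycle = t_ext + t_ret

t ≈ 28.8 s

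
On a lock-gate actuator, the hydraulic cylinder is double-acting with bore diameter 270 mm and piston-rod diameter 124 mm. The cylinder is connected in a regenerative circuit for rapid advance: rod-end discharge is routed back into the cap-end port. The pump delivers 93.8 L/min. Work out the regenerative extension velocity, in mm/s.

v ≈ 129 mm/s

In regeneration the rod-end outflow joins the pump flow into the cap end, so the net volume the pump must supply per unit advance equals the rod cross-section area.
Rod cross-section A_rod = π/4 × (124 mm)² = 12080 mm^2
v = Q_pump / A_rod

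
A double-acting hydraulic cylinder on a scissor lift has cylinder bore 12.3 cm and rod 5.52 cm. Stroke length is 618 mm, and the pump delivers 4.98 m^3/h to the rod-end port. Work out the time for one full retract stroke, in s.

Rod-side annular area A_ann = π/4 × (12.3² − 5.52²) = 94.89 cm^2
Swept volume V = A × L; t = V / Q = A·L / Q

t ≈ 4.24 s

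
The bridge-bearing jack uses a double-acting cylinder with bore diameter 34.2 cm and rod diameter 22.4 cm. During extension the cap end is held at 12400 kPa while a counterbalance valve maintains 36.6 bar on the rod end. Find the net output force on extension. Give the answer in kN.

Cap-side area A_cap = π/4 × (34.2 cm)² = 918.6 cm^2
Rod-side annular area A_ann = π/4 × (34.2² − 22.4²) = 524.6 cm^2
Net thrust = P_cap·A_cap − P_rod·A_ann = 1139 kN − 192.0 kN

F ≈ 947 kN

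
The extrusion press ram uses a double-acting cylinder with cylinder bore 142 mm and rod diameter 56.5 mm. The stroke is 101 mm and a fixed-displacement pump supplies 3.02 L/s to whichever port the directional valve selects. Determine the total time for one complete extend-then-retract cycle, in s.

Cap-side area A_cap = π/4 × (142 mm)² = 15840 mm^2
Rod-side annular area A_ann = π/4 × (142² − 56.5²) = 13330 mm^2
t_ext = A_cap·L/Q = 0.5296 s
t_ret = A_ann·L/Q = 0.4458 s
t_cycle = t_ext + t_ret

t ≈ 0.975 s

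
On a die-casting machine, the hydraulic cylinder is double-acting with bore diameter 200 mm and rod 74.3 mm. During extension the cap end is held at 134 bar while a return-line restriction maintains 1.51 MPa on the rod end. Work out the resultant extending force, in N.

F ≈ 3.80e5 N

Cap-side area A_cap = π/4 × (200 mm)² = 31420 mm^2
Rod-side annular area A_ann = π/4 × (200² − 74.3²) = 27080 mm^2
Net thrust = P_cap·A_cap − P_rod·A_ann = 4.210e5 N − 40890 N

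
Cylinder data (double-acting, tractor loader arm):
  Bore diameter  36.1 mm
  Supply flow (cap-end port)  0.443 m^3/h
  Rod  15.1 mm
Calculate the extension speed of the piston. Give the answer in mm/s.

v ≈ 120 mm/s

Cap-side area A_cap = π/4 × (36.1 mm)² = 1024 mm^2
v = Q / A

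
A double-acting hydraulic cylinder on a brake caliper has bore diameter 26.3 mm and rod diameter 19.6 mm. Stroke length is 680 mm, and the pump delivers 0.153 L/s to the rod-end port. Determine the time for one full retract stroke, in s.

Rod-side annular area A_ann = π/4 × (26.3² − 19.6²) = 241.5 mm^2
Swept volume V = A × L; t = V / Q = A·L / Q

t ≈ 1.07 s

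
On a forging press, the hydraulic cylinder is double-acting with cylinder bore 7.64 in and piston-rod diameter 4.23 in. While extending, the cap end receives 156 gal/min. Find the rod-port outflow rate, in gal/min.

Q_out ≈ 108 gal/min

Cap-side area A_cap = π/4 × (7.64 in)² = 45.84 in^2
Rod-side annular area A_ann = π/4 × (7.64² − 4.23²) = 31.79 in^2
Piston speed v = Q_in/A_cap; rod-end outflow Q_out = v × A_ann = Q_in × A_ann/A_cap.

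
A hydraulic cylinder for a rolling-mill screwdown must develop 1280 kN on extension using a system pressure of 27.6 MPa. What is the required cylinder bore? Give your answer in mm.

Extension force acts on the full piston face: F = P × (π/4)D².
D = √(4F / (πP)) = √(4 × 1280 kN / (π × 27.6 MPa))

D ≈ 243 mm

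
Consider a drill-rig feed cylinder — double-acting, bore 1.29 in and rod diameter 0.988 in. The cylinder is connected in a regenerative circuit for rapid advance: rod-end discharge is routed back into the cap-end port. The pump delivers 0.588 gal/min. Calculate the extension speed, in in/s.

v ≈ 2.95 in/s

In regeneration the rod-end outflow joins the pump flow into the cap end, so the net volume the pump must supply per unit advance equals the rod cross-section area.
Rod cross-section A_rod = π/4 × (0.988 in)² = 0.7667 in^2
v = Q_pump / A_rod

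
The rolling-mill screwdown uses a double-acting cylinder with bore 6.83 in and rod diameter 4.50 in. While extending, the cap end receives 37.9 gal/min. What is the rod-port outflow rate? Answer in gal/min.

Q_out ≈ 21.4 gal/min

Cap-side area A_cap = π/4 × (6.83 in)² = 36.64 in^2
Rod-side annular area A_ann = π/4 × (6.83² − 4.50²) = 20.73 in^2
Piston speed v = Q_in/A_cap; rod-end outflow Q_out = v × A_ann = Q_in × A_ann/A_cap.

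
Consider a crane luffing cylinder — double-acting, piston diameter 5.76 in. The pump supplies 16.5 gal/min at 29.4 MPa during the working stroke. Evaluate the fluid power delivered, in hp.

Hydraulic power = P × Q

W ≈ 41.0 hp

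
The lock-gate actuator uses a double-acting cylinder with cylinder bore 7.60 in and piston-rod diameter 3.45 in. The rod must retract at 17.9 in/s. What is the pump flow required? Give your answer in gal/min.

Rod-side annular area A_ann = π/4 × (7.60² − 3.45²) = 36.02 in^2
Q = A × v

Q ≈ 167 gal/min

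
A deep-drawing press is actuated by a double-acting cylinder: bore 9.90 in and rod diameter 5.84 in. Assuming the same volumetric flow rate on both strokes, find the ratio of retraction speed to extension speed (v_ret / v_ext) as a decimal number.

Cap-side area A_cap = π/4 × (9.90 in)² = 76.98 in^2
Rod-side annular area A_ann = π/4 × (9.90² − 5.84²) = 50.19 in^2
For equal Q, v ∝ 1/A, so v_ret/v_ext = A_cap/A_ann.

v_ret/v_ext ≈ 1.53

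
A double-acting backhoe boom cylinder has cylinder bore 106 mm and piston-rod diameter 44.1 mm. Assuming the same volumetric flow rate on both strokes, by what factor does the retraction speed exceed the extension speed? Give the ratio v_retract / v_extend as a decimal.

Cap-side area A_cap = π/4 × (106 mm)² = 8825 mm^2
Rod-side annular area A_ann = π/4 × (106² − 44.1²) = 7297 mm^2
For equal Q, v ∝ 1/A, so v_ret/v_ext = A_cap/A_ann.

v_ret/v_ext ≈ 1.21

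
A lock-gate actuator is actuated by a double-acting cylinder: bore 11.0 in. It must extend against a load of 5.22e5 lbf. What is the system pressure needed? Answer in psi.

P ≈ 5490 psi

Cap-side area A_cap = π/4 × (11.0 in)² = 95.03 in^2
P = F / A = 5.22e5 lbf / A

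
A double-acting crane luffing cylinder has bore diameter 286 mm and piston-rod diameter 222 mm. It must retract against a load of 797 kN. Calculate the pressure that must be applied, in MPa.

Rod-side annular area A_ann = π/4 × (286² − 222²) = 25530 mm^2
Retraction: pressure acts on the annular area.
P = F / A = 797 kN / A

P ≈ 31.2 MPa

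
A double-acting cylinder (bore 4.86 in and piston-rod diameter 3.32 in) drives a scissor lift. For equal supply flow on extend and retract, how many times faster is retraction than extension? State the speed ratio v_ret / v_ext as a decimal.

Cap-side area A_cap = π/4 × (4.86 in)² = 18.55 in^2
Rod-side annular area A_ann = π/4 × (4.86² − 3.32²) = 9.894 in^2
For equal Q, v ∝ 1/A, so v_ret/v_ext = A_cap/A_ann.

v_ret/v_ext ≈ 1.87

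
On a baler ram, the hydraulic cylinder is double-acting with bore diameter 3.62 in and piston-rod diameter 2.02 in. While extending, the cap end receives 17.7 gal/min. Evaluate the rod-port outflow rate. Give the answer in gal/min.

Q_out ≈ 12.2 gal/min

Cap-side area A_cap = π/4 × (3.62 in)² = 10.29 in^2
Rod-side annular area A_ann = π/4 × (3.62² − 2.02²) = 7.087 in^2
Piston speed v = Q_in/A_cap; rod-end outflow Q_out = v × A_ann = Q_in × A_ann/A_cap.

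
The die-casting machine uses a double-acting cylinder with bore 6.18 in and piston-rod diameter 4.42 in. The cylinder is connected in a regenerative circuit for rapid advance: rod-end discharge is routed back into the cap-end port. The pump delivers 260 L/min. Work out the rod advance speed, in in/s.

v ≈ 17.2 in/s

In regeneration the rod-end outflow joins the pump flow into the cap end, so the net volume the pump must supply per unit advance equals the rod cross-section area.
Rod cross-section A_rod = π/4 × (4.42 in)² = 15.34 in^2
v = Q_pump / A_rod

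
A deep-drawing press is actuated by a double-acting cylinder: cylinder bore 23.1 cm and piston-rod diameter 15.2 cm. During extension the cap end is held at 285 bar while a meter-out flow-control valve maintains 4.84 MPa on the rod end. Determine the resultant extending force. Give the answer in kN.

Cap-side area A_cap = π/4 × (23.1 cm)² = 419.1 cm^2
Rod-side annular area A_ann = π/4 × (23.1² − 15.2²) = 237.6 cm^2
Net thrust = P_cap·A_cap − P_rod·A_ann = 1194 kN − 115.0 kN

F ≈ 1080 kN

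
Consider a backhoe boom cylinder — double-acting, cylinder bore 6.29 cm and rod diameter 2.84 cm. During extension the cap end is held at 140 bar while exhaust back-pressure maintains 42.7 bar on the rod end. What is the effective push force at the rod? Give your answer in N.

Cap-side area A_cap = π/4 × (6.29 cm)² = 31.07 cm^2
Rod-side annular area A_ann = π/4 × (6.29² − 2.84²) = 24.74 cm^2
Net thrust = P_cap·A_cap − P_rod·A_ann = 43500 N − 10560 N

F ≈ 32900 N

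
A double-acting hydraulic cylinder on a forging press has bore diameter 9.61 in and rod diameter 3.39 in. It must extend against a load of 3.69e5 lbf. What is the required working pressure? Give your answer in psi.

Cap-side area A_cap = π/4 × (9.61 in)² = 72.53 in^2
P = F / A = 3.69e5 lbf / A

P ≈ 5090 psi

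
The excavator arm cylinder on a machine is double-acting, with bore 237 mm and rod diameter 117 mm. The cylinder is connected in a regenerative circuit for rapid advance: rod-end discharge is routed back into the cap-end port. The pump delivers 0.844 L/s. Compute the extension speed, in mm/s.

In regeneration the rod-end outflow joins the pump flow into the cap end, so the net volume the pump must supply per unit advance equals the rod cross-section area.
Rod cross-section A_rod = π/4 × (117 mm)² = 10750 mm^2
v = Q_pump / A_rod

v ≈ 78.5 mm/s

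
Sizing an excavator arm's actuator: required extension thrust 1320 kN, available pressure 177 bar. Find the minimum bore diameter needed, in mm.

D ≈ 308 mm

Extension force acts on the full piston face: F = P × (π/4)D².
D = √(4F / (πP)) = √(4 × 1320 kN / (π × 177 bar))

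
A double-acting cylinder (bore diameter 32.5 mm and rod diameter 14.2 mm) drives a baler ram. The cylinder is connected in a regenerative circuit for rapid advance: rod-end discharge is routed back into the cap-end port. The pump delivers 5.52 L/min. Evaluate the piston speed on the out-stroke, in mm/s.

v ≈ 581 mm/s

In regeneration the rod-end outflow joins the pump flow into the cap end, so the net volume the pump must supply per unit advance equals the rod cross-section area.
Rod cross-section A_rod = π/4 × (14.2 mm)² = 158.4 mm^2
v = Q_pump / A_rod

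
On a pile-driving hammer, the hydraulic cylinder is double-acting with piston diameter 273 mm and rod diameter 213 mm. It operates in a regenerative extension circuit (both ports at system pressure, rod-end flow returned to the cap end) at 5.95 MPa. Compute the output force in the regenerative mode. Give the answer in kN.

With equal pressure on both faces, forces on the annular region cancel; the net push is pressure × rod cross-section.
Rod cross-section A_rod = π/4 × (213 mm)² = 35630 mm^2
F = P × A_rod

F ≈ 212 kN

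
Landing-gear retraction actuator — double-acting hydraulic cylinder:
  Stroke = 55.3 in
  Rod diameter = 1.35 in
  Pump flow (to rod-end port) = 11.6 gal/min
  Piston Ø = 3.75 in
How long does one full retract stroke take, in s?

t ≈ 11.9 s

Rod-side annular area A_ann = π/4 × (3.75² − 1.35²) = 9.613 in^2
Swept volume V = A × L; t = V / Q = A·L / Q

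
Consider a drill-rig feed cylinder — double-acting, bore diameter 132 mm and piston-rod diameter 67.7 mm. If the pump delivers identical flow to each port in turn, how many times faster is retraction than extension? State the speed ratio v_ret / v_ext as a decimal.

Cap-side area A_cap = π/4 × (132 mm)² = 13680 mm^2
Rod-side annular area A_ann = π/4 × (132² − 67.7²) = 10090 mm^2
For equal Q, v ∝ 1/A, so v_ret/v_ext = A_cap/A_ann.

v_ret/v_ext ≈ 1.36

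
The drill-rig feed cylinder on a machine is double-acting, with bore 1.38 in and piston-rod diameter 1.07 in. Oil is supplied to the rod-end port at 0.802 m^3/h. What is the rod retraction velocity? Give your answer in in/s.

Rod-side annular area A_ann = π/4 × (1.38² − 1.07²) = 0.5965 in^2
Flow into the rod-end port fills the annular volume.
v = Q / A

v ≈ 22.8 in/s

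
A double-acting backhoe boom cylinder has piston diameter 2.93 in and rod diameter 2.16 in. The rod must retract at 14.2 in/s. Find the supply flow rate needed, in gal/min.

Rod-side annular area A_ann = π/4 × (2.93² − 2.16²) = 3.078 in^2
Q = A × v

Q ≈ 11.4 gal/min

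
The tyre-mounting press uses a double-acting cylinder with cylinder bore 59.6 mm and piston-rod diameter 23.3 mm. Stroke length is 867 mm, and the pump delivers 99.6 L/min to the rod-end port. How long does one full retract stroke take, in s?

t ≈ 1.23 s

Rod-side annular area A_ann = π/4 × (59.6² − 23.3²) = 2363 mm^2
Swept volume V = A × L; t = V / Q = A·L / Q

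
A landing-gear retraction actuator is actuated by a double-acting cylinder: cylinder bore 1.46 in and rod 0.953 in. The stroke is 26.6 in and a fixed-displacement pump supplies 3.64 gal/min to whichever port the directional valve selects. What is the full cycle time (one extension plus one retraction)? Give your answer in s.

Cap-side area A_cap = π/4 × (1.46 in)² = 1.674 in^2
Rod-side annular area A_ann = π/4 × (1.46² − 0.953²) = 0.9608 in^2
t_ext = A_cap·L/Q = 3.178 s
t_ret = A_ann·L/Q = 1.824 s
t_cycle = t_ext + t_ret

t ≈ 5.00 s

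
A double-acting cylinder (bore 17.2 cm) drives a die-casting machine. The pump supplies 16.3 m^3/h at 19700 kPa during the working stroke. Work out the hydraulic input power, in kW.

Hydraulic power = P × Q

W ≈ 89.2 kW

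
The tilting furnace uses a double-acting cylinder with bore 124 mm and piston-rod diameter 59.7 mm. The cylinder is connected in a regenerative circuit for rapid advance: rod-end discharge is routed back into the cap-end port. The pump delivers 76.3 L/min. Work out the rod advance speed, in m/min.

v ≈ 27.3 m/min

In regeneration the rod-end outflow joins the pump flow into the cap end, so the net volume the pump must supply per unit advance equals the rod cross-section area.
Rod cross-section A_rod = π/4 × (59.7 mm)² = 2799 mm^2
v = Q_pump / A_rod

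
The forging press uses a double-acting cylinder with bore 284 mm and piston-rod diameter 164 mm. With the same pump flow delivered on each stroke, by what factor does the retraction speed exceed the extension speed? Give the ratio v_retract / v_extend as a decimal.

Cap-side area A_cap = π/4 × (284 mm)² = 63350 mm^2
Rod-side annular area A_ann = π/4 × (284² − 164²) = 42220 mm^2
For equal Q, v ∝ 1/A, so v_ret/v_ext = A_cap/A_ann.

v_ret/v_ext ≈ 1.50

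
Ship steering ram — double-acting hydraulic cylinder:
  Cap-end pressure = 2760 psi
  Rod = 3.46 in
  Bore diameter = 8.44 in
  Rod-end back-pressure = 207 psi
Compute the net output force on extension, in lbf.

Cap-side area A_cap = π/4 × (8.44 in)² = 55.95 in^2
Rod-side annular area A_ann = π/4 × (8.44² − 3.46²) = 46.54 in^2
Net thrust = P_cap·A_cap − P_rod·A_ann = 1.544e5 lbf − 9635 lbf

F ≈ 1.45e5 lbf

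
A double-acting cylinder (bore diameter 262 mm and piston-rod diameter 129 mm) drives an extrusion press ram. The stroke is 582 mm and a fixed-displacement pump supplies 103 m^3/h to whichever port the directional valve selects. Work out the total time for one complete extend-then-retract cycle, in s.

t ≈ 1.93 s

Cap-side area A_cap = π/4 × (262 mm)² = 53910 mm^2
Rod-side annular area A_ann = π/4 × (262² − 129²) = 40840 mm^2
t_ext = A_cap·L/Q = 1.097 s
t_ret = A_ann·L/Q = 0.8308 s
t_cycle = t_ext + t_ret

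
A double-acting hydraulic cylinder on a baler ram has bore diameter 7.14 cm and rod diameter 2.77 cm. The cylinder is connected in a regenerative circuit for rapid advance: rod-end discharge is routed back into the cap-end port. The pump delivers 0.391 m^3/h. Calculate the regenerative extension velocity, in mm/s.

In regeneration the rod-end outflow joins the pump flow into the cap end, so the net volume the pump must supply per unit advance equals the rod cross-section area.
Rod cross-section A_rod = π/4 × (2.77 cm)² = 6.026 cm^2
v = Q_pump / A_rod

v ≈ 180 mm/s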